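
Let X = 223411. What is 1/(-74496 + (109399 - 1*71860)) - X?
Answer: -8256600328/36957 ≈ -2.2341e+5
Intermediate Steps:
1/(-74496 + (109399 - 1*71860)) - X = 1/(-74496 + (109399 - 1*71860)) - 1*223411 = 1/(-74496 + (109399 - 71860)) - 223411 = 1/(-74496 + 37539) - 223411 = 1/(-36957) - 223411 = -1/36957 - 223411 = -8256600328/36957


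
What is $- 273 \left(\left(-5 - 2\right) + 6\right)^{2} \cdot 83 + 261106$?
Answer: $238447$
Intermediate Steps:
$- 273 \left(\left(-5 - 2\right) + 6\right)^{2} \cdot 83 + 261106 = - 273 \left(-7 + 6\right)^{2} \cdot 83 + 261106 = - 273 \left(-1\right)^{2} \cdot 83 + 261106 = \left(-273\right) 1 \cdot 83 + 261106 = \left(-273\right) 83 + 261106 = -22659 + 261106 = 238447$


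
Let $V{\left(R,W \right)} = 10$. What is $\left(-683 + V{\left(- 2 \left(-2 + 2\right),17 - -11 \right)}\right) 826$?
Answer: $-555898$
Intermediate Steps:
$\left(-683 + V{\left(- 2 \left(-2 + 2\right),17 - -11 \right)}\right) 826 = \left(-683 + 10\right) 826 = \left(-673\right) 826 = -555898$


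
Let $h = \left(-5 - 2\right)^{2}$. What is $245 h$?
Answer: $12005$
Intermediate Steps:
$h = 49$ ($h = \left(-7\right)^{2} = 49$)
$245 h = 245 \cdot 49 = 12005$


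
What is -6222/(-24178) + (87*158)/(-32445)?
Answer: -3106619/18677505 ≈ -0.16633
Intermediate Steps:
-6222/(-24178) + (87*158)/(-32445) = -6222*(-1/24178) + 13746*(-1/32445) = 3111/12089 - 4582/10815 = -3106619/18677505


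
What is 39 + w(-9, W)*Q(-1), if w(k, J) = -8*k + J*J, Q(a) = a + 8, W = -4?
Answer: 655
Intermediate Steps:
Q(a) = 8 + a
w(k, J) = J² - 8*k (w(k, J) = -8*k + J² = J² - 8*k)
39 + w(-9, W)*Q(-1) = 39 + ((-4)² - 8*(-9))*(8 - 1) = 39 + (16 + 72)*7 = 39 + 88*7 = 39 + 616 = 655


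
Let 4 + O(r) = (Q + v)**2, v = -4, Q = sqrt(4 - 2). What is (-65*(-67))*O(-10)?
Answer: 60970 - 34840*sqrt(2) ≈ 11699.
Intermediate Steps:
Q = sqrt(2) ≈ 1.4142
O(r) = -4 + (-4 + sqrt(2))**2 (O(r) = -4 + (sqrt(2) - 4)**2 = -4 + (-4 + sqrt(2))**2)
(-65*(-67))*O(-10) = (-65*(-67))*(14 - 8*sqrt(2)) = 4355*(14 - 8*sqrt(2)) = 60970 - 34840*sqrt(2)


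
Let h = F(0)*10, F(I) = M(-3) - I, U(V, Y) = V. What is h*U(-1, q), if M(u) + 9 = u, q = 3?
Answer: 120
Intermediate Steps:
M(u) = -9 + u
F(I) = -12 - I (F(I) = (-9 - 3) - I = -12 - I)
h = -120 (h = (-12 - 1*0)*10 = (-12 + 0)*10 = -12*10 = -120)
h*U(-1, q) = -120*(-1) = 120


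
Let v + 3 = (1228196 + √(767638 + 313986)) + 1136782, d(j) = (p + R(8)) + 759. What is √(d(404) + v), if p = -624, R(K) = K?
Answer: √(2365118 + 2*√270406) ≈ 1538.2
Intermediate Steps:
d(j) = 143 (d(j) = (-624 + 8) + 759 = -616 + 759 = 143)
v = 2364975 + 2*√270406 (v = -3 + ((1228196 + √(767638 + 313986)) + 1136782) = -3 + ((1228196 + √1081624) + 1136782) = -3 + ((1228196 + 2*√270406) + 1136782) = -3 + (2364978 + 2*√270406) = 2364975 + 2*√270406 ≈ 2.3660e+6)
√(d(404) + v) = √(143 + (2364975 + 2*√270406)) = √(2365118 + 2*√270406)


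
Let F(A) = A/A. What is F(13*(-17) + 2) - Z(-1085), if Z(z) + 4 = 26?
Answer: -21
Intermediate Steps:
F(A) = 1
Z(z) = 22 (Z(z) = -4 + 26 = 22)
F(13*(-17) + 2) - Z(-1085) = 1 - 1*22 = 1 - 22 = -21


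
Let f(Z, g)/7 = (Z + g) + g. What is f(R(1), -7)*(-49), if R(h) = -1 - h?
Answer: 5488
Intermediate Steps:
f(Z, g) = 7*Z + 14*g (f(Z, g) = 7*((Z + g) + g) = 7*(Z + 2*g) = 7*Z + 14*g)
f(R(1), -7)*(-49) = (7*(-1 - 1*1) + 14*(-7))*(-49) = (7*(-1 - 1) - 98)*(-49) = (7*(-2) - 98)*(-49) = (-14 - 98)*(-49) = -112*(-49) = 5488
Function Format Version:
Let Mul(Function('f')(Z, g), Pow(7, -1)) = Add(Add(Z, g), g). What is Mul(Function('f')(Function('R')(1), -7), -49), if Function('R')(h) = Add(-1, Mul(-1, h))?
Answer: 5488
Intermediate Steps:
Function('f')(Z, g) = Add(Mul(7, Z), Mul(14, g)) (Function('f')(Z, g) = Mul(7, Add(Add(Z, g), g)) = Mul(7, Add(Z, Mul(2, g))) = Add(Mul(7, Z), Mul(14, g)))
Mul(Function('f')(Function('R')(1), -7), -49) = Mul(Add(Mul(7, Add(-1, Mul(-1, 1))), Mul(14, -7)), -49) = Mul(Add(Mul(7, Add(-1, -1)), -98), -49) = Mul(Add(Mul(7, -2), -98), -49) = Mul(Add(-14, -98), -49) = Mul(-112, -49) = 5488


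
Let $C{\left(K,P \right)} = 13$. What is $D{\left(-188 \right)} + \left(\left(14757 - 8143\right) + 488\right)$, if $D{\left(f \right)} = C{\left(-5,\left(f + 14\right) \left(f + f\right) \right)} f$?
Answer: $4658$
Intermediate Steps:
$D{\left(f \right)} = 13 f$
$D{\left(-188 \right)} + \left(\left(14757 - 8143\right) + 488\right) = 13 \left(-188\right) + \left(\left(14757 - 8143\right) + 488\right) = -2444 + \left(6614 + 488\right) = -2444 + 7102 = 4658$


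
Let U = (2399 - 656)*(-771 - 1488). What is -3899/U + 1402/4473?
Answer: 87900427/279558027 ≈ 0.31443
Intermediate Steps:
U = -3937437 (U = 1743*(-2259) = -3937437)
-3899/U + 1402/4473 = -3899/(-3937437) + 1402/4473 = -3899*(-1/3937437) + 1402*(1/4473) = 557/562491 + 1402/4473 = 87900427/279558027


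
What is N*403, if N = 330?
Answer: 132990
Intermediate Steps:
N*403 = 330*403 = 132990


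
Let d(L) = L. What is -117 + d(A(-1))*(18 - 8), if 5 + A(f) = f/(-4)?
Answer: -329/2 ≈ -164.50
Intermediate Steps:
A(f) = -5 - f/4 (A(f) = -5 + f/(-4) = -5 + f*(-¼) = -5 - f/4)
-117 + d(A(-1))*(18 - 8) = -117 + (-5 - ¼*(-1))*(18 - 8) = -117 + (-5 + ¼)*10 = -117 - 19/4*10 = -117 - 95/2 = -329/2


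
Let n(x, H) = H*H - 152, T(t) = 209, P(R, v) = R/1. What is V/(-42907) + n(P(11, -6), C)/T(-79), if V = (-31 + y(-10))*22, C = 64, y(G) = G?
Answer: 169413726/8967563 ≈ 18.892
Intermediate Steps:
P(R, v) = R (P(R, v) = R*1 = R)
n(x, H) = -152 + H² (n(x, H) = H² - 152 = -152 + H²)
V = -902 (V = (-31 - 10)*22 = -41*22 = -902)
V/(-42907) + n(P(11, -6), C)/T(-79) = -902/(-42907) + (-152 + 64²)/209 = -902*(-1/42907) + (-152 + 4096)*(1/209) = 902/42907 + 3944*(1/209) = 902/42907 + 3944/209 = 169413726/8967563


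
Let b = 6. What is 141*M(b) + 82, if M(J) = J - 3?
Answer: 505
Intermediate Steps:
M(J) = -3 + J
141*M(b) + 82 = 141*(-3 + 6) + 82 = 141*3 + 82 = 423 + 82 = 505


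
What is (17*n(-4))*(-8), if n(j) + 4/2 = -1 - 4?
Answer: 952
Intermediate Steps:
n(j) = -7 (n(j) = -2 + (-1 - 4) = -2 - 5 = -7)
(17*n(-4))*(-8) = (17*(-7))*(-8) = -119*(-8) = 952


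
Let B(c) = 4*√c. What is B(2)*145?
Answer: 580*√2 ≈ 820.24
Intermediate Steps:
B(2)*145 = (4*√2)*145 = 580*√2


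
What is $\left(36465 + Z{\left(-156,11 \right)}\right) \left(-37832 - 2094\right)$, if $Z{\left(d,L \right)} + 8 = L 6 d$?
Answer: $-1044504086$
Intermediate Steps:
$Z{\left(d,L \right)} = -8 + 6 L d$ ($Z{\left(d,L \right)} = -8 + L 6 d = -8 + 6 L d$)
$\left(36465 + Z{\left(-156,11 \right)}\right) \left(-37832 - 2094\right) = \left(36465 + \left(-8 + 6 \cdot 11 \left(-156\right)\right)\right) \left(-37832 - 2094\right) = \left(36465 - 10304\right) \left(-39926\right) = 26161 \left(-39926\right) = -1044504086$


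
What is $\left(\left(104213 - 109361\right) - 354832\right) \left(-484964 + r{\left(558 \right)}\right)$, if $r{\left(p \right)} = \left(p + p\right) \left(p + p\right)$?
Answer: $-273761910160$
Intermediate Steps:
$r{\left(p \right)} = 4 p^{2}$ ($r{\left(p \right)} = 2 p 2 p = 4 p^{2}$)
$\left(\left(104213 - 109361\right) - 354832\right) \left(-484964 + r{\left(558 \right)}\right) = \left(\left(104213 - 109361\right) - 354832\right) \left(-484964 + 4 \cdot 558^{2}\right) = \left(\left(104213 - 109361\right) - 354832\right) \left(-484964 + 4 \cdot 311364\right) = \left(-5148 - 354832\right) \left(-484964 + 1245456\right) = \left(-359980\right) 760492 = -273761910160$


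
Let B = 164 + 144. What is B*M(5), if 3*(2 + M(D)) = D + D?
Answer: 1232/3 ≈ 410.67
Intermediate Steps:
M(D) = -2 + 2*D/3 (M(D) = -2 + (D + D)/3 = -2 + (2*D)/3 = -2 + 2*D/3)
B = 308
B*M(5) = 308*(-2 + (⅔)*5) = 308*(-2 + 10/3) = 308*(4/3) = 1232/3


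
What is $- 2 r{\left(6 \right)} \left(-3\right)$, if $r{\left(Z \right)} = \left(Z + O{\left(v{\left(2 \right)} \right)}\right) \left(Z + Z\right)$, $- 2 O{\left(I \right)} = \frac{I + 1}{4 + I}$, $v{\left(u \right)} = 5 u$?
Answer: $\frac{2826}{7} \approx 403.71$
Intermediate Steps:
$O{\left(I \right)} = - \frac{1 + I}{2 \left(4 + I\right)}$ ($O{\left(I \right)} = - \frac{\left(I + 1\right) \frac{1}{4 + I}}{2} = - \frac{\left(1 + I\right) \frac{1}{4 + I}}{2} = - \frac{\frac{1}{4 + I} \left(1 + I\right)}{2} = - \frac{1 + I}{2 \left(4 + I\right)}$)
$r{\left(Z \right)} = 2 Z \left(- \frac{11}{28} + Z\right)$ ($r{\left(Z \right)} = \left(Z + \frac{-1 - 5 \cdot 2}{2 \left(4 + 5 \cdot 2\right)}\right) \left(Z + Z\right) = \left(Z + \frac{-1 - 10}{2 \left(4 + 10\right)}\right) 2 Z = \left(Z + \frac{-1 - 10}{2 \cdot 14}\right) 2 Z = \left(Z + \frac{1}{2} \cdot \frac{1}{14} \left(-11\right)\right) 2 Z = \left(Z - \frac{11}{28}\right) 2 Z = \left(- \frac{11}{28} + Z\right) 2 Z = 2 Z \left(- \frac{11}{28} + Z\right)$)
$- 2 r{\left(6 \right)} \left(-3\right) = - 2 \cdot \frac{1}{14} \cdot 6 \left(-11 + 28 \cdot 6\right) \left(-3\right) = - 2 \cdot \frac{1}{14} \cdot 6 \left(-11 + 168\right) \left(-3\right) = - 2 \cdot \frac{1}{14} \cdot 6 \cdot 157 \left(-3\right) = \left(-2\right) \frac{471}{7} \left(-3\right) = \left(- \frac{942}{7}\right) \left(-3\right) = \frac{2826}{7}$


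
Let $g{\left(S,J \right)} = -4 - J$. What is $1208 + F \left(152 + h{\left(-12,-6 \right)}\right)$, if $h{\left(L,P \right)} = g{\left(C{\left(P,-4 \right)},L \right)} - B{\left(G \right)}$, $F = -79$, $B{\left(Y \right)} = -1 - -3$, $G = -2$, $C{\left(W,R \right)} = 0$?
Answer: $-11274$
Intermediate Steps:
$B{\left(Y \right)} = 2$ ($B{\left(Y \right)} = -1 + 3 = 2$)
$h{\left(L,P \right)} = -6 - L$ ($h{\left(L,P \right)} = \left(-4 - L\right) - 2 = -6 - L$)
$1208 + F \left(152 + h{\left(-12,-6 \right)}\right) = 1208 - 79 \left(152 - -6\right) = 1208 - 79 \left(152 + \left(-6 + 12\right)\right) = 1208 - 79 \left(152 + 6\right) = 1208 - 12482 = -11274$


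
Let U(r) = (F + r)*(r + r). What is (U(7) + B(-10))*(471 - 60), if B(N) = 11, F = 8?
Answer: 90831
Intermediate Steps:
U(r) = 2*r*(8 + r) (U(r) = (8 + r)*(r + r) = (8 + r)*(2*r) = 2*r*(8 + r))
(U(7) + B(-10))*(471 - 60) = (2*7*(8 + 7) + 11)*(471 - 60) = (2*7*15 + 11)*411 = (210 + 11)*411 = 221*411 = 90831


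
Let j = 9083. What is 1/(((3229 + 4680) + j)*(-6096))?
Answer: -1/103583232 ≈ -9.6541e-9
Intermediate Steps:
1/(((3229 + 4680) + j)*(-6096)) = 1/(((3229 + 4680) + 9083)*(-6096)) = -1/6096/(7909 + 9083) = -1/6096/16992 = (1/16992)*(-1/6096) = -1/103583232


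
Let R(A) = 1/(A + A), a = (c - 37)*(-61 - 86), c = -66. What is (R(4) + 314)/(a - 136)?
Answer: 2513/120040 ≈ 0.020935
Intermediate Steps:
a = 15141 (a = (-66 - 37)*(-61 - 86) = -103*(-147) = 15141)
R(A) = 1/(2*A)
(R(4) + 314)/(a - 136) = ((1/2)/4 + 314)/(15141 - 136) = ((1/2)*(1/4) + 314)/15005 = (1/8 + 314)*(1/15005) = (2513/8)*(1/15005) = 2513/120040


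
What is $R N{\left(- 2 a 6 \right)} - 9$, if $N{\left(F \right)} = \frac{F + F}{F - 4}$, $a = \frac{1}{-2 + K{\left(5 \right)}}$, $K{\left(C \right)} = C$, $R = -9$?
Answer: $-18$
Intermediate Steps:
$a = \frac{1}{3}$ ($a = \frac{1}{-2 + 5} = \frac{1}{3} \approx 0.33333$)
$N{\left(F \right)} = \frac{2 F}{-4 + F}$
$R N{\left(- 2 a 6 \right)} - 9 = - 9 \frac{2 \left(-2\right) \frac{1}{3} \cdot 6}{-4 + \left(-2\right) \frac{1}{3} \cdot 6} - 9 = - 9 \frac{2 \left(\left(- \frac{2}{3}\right) 6\right)}{-4 - 4} - 9 = - 9 \cdot 2 \left(-4\right) \frac{1}{-4 - 4} - 9 = - 9 \cdot 2 \left(-4\right) \frac{1}{-8} - 9 = - 9 \cdot 2 \left(-4\right) \left(- \frac{1}{8}\right) - 9 = \left(-9\right) 1 - 9 = -9 - 9 = -18$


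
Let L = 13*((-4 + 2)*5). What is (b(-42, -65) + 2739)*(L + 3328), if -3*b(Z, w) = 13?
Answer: 8745464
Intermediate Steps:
b(Z, w) = -13/3 (b(Z, w) = -1/3*13 = -13/3)
L = -130 (L = 13*(-2*5) = 13*(-10) = -130)
(b(-42, -65) + 2739)*(L + 3328) = (-13/3 + 2739)*(-130 + 3328) = (8204/3)*3198 = 8745464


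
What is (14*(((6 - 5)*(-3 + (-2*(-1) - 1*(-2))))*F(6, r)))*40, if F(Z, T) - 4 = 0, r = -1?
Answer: 2240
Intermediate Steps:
F(Z, T) = 4 (F(Z, T) = 4 + 0 = 4)
(14*(((6 - 5)*(-3 + (-2*(-1) - 1*(-2))))*F(6, r)))*40 = (14*(((6 - 5)*(-3 + (-2*(-1) - 1*(-2))))*4))*40 = (14*((1*(-3 + (2 + 2)))*4))*40 = (14*((1*(-3 + 4))*4))*40 = (14*((1*1)*4))*40 = (14*(1*4))*40 = (14*4)*40 = 56*40 = 2240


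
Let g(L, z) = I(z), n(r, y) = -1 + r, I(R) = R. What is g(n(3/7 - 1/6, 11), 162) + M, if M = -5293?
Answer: -5131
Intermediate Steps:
g(L, z) = z
g(n(3/7 - 1/6, 11), 162) + M = 162 - 5293 = -5131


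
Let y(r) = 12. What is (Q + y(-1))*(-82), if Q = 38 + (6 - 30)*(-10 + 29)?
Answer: 33292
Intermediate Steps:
Q = -418 (Q = 38 - 24*19 = 38 - 456 = -418)
(Q + y(-1))*(-82) = (-418 + 12)*(-82) = -406*(-82) = 33292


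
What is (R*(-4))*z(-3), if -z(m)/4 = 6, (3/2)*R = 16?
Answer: 1024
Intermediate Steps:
R = 32/3 (R = (⅔)*16 = 32/3 ≈ 10.667)
z(m) = -24 (z(m) = -4*6 = -24)
(R*(-4))*z(-3) = ((32/3)*(-4))*(-24) = -128/3*(-24) = 1024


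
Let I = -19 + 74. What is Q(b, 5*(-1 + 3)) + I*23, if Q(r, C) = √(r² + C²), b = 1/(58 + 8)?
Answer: 1265 + √435601/66 ≈ 1275.0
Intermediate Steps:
b = 1/66 ≈ 0.015152
Q(r, C) = √(C² + r²)
I = 55
Q(b, 5*(-1 + 3)) + I*23 = √((5*(-1 + 3))² + (1/66)²) + 55*23 = √((5*2)² + 1/4356) + 1265 = √(10² + 1/4356) + 1265 = √(100 + 1/4356) + 1265 = √(435601/4356) + 1265 = √435601/66 + 1265 = 1265 + √435601/66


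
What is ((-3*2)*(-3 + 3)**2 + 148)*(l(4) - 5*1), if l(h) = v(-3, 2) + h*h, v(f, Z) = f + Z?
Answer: 1480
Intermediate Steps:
v(f, Z) = Z + f
l(h) = -1 + h**2 (l(h) = (2 - 3) + h*h = -1 + h**2)
((-3*2)*(-3 + 3)**2 + 148)*(l(4) - 5*1) = ((-3*2)*(-3 + 3)**2 + 148)*((-1 + 4**2) - 5*1) = (-6*0**2 + 148)*((-1 + 16) - 5) = (-6*0 + 148)*(15 - 5) = (0 + 148)*10 = 148*10 = 1480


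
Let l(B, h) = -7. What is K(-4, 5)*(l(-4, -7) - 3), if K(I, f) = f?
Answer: -50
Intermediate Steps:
K(-4, 5)*(l(-4, -7) - 3) = 5*(-7 - 3) = 5*(-10) = -50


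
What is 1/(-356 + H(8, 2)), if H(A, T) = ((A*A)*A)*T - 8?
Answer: 1/660 ≈ 0.0015152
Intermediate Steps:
H(A, T) = -8 + T*A**3 (H(A, T) = (A**2*A)*T - 8 = A**3*T - 8 = T*A**3 - 8 = -8 + T*A**3)
1/(-356 + H(8, 2)) = 1/(-356 + (-8 + 2*8**3)) = 1/(-356 + (-8 + 2*512)) = 1/(-356 + (-8 + 1024)) = 1/(-356 + 1016) = 1/660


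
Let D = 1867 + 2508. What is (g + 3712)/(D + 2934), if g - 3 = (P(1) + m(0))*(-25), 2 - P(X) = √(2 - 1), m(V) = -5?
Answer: 3815/7309 ≈ 0.52196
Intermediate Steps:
D = 4375
P(X) = 1 (P(X) = 2 - √(2 - 1) = 2 - √1 = 2 - 1*1 = 2 - 1 = 1)
g = 103 (g = 3 + (1 - 5)*(-25) = 3 - 4*(-25) = 3 + 100 = 103)
(g + 3712)/(D + 2934) = (103 + 3712)/(4375 + 2934) = 3815/7309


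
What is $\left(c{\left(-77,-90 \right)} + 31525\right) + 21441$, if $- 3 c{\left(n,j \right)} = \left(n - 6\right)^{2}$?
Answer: $\frac{152009}{3} \approx 50670.0$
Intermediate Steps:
$c{\left(n,j \right)} = - \frac{\left(-6 + n\right)^{2}}{3}$ ($c{\left(n,j \right)} = - \frac{\left(n - 6\right)^{2}}{3} = - \frac{\left(-6 + n\right)^{2}}{3}$)
$\left(c{\left(-77,-90 \right)} + 31525\right) + 21441 = \left(- \frac{\left(-6 - 77\right)^{2}}{3} + 31525\right) + 21441 = \left(- \frac{\left(-83\right)^{2}}{3} + 31525\right) + 21441 = \left(\left(- \frac{1}{3}\right) 6889 + 31525\right) + 21441 = \left(- \frac{6889}{3} + 31525\right) + 21441 = \frac{87686}{3} + 21441 = \frac{152009}{3}$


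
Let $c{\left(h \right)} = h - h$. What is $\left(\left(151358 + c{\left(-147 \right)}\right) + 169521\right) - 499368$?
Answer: $-178489$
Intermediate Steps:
$c{\left(h \right)} = 0$
$\left(\left(151358 + c{\left(-147 \right)}\right) + 169521\right) - 499368 = \left(\left(151358 + 0\right) + 169521\right) - 499368 = \left(151358 + 169521\right) - 499368 = 320879 - 499368 = -178489$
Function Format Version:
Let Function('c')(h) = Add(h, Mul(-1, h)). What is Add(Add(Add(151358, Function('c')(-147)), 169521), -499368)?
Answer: -178489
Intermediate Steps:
Function('c')(h) = 0
Add(Add(Add(151358, Function('c')(-147)), 169521), -499368) = Add(Add(Add(151358, 0), 169521), -499368) = Add(Add(151358, 169521), -499368) = Add(320879, -499368) = -178489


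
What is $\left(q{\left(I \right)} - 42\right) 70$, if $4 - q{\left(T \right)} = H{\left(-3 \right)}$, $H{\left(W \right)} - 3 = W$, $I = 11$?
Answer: $-2660$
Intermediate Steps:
$H{\left(W \right)} = 3 + W$
$q{\left(T \right)} = 4$ ($q{\left(T \right)} = 4 - \left(3 - 3\right) = 4 - 0 = 4 + 0 = 4$)
$\left(q{\left(I \right)} - 42\right) 70 = \left(4 - 42\right) 70 = \left(-38\right) 70 = -2660$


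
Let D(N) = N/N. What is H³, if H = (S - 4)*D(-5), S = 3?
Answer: -1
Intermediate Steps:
D(N) = 1
H = -1 (H = (3 - 4)*1 = -1*1 = -1)
H³ = (-1)³ = -1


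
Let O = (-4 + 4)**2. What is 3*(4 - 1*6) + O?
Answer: -6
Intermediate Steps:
O = 0 (O = 0**2 = 0)
3*(4 - 1*6) + O = 3*(4 - 1*6) + 0 = 3*(4 - 6) + 0 = 3*(-2) + 0 = -6 + 0 = -6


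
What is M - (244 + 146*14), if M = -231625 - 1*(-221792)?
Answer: -12121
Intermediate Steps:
M = -9833 (M = -231625 + 221792 = -9833)
M - (244 + 146*14) = -9833 - (244 + 146*14) = -9833 - (244 + 2044) = -9833 - 1*2288 = -9833 - 2288 = -12121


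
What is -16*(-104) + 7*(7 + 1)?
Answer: 1720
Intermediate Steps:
-16*(-104) + 7*(7 + 1) = 1664 + 7*8 = 1664 + 56 = 1720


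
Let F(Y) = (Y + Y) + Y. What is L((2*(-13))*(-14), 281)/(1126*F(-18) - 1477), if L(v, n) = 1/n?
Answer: -1/17500961 ≈ -5.7140e-8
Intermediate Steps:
F(Y) = 3*Y (F(Y) = 2*Y + Y = 3*Y)
L((2*(-13))*(-14), 281)/(1126*F(-18) - 1477) = 1/(281*(1126*(3*(-18)) - 1477)) = 1/(281*(1126*(-54) - 1477)) = 1/(281*(-60804 - 1477)) = (1/281)/(-62281) = (1/281)*(-1/62281) = -1/17500961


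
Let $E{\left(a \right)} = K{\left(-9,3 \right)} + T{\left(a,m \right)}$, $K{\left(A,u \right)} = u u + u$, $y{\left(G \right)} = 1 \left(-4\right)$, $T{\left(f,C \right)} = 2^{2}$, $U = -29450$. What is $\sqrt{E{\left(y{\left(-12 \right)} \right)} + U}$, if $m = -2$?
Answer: $i \sqrt{29434} \approx 171.56 i$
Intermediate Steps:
$T{\left(f,C \right)} = 4$
$y{\left(G \right)} = -4$
$K{\left(A,u \right)} = u + u^{2}$ ($K{\left(A,u \right)} = u^{2} + u = u + u^{2}$)
$E{\left(a \right)} = 16$ ($E{\left(a \right)} = 3 \left(1 + 3\right) + 4 = 3 \cdot 4 + 4 = 12 + 4 = 16$)
$\sqrt{E{\left(y{\left(-12 \right)} \right)} + U} = \sqrt{16 - 29450} = \sqrt{-29434} = i \sqrt{29434}$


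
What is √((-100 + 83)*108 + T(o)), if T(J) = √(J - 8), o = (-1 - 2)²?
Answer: I*√1835 ≈ 42.837*I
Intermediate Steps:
o = 9 (o = (-3)² = 9)
T(J) = √(-8 + J)
√((-100 + 83)*108 + T(o)) = √((-100 + 83)*108 + √(-8 + 9)) = √(-17*108 + √1) = √(-1836 + 1) = √(-1835) = I*√1835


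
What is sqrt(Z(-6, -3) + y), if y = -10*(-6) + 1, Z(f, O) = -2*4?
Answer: sqrt(53) ≈ 7.2801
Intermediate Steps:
Z(f, O) = -8
y = 61 (y = 60 + 1 = 61)
sqrt(Z(-6, -3) + y) = sqrt(-8 + 61) = sqrt(53)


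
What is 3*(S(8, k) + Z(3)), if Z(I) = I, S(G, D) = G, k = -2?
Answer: 33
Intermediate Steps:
3*(S(8, k) + Z(3)) = 3*(8 + 3) = 3*11 = 33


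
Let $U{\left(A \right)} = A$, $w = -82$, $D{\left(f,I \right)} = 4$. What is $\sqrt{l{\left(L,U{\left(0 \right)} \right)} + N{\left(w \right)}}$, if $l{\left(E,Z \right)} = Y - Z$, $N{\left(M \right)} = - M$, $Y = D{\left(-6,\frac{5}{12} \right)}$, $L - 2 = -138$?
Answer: $\sqrt{86} \approx 9.2736$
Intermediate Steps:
$L = -136$ ($L = 2 - 138 = -136$)
$Y = 4$
$l{\left(E,Z \right)} = 4 - Z$
$\sqrt{l{\left(L,U{\left(0 \right)} \right)} + N{\left(w \right)}} = \sqrt{\left(4 - 0\right) - -82} = \sqrt{\left(4 + 0\right) + 82} = \sqrt{4 + 82} = \sqrt{86}$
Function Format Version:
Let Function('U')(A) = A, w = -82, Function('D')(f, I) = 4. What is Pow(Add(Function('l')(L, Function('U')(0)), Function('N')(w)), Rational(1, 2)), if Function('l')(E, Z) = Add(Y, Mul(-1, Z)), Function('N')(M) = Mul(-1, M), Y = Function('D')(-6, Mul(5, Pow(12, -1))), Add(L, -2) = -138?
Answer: Pow(86, Rational(1, 2)) ≈ 9.2736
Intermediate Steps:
L = -136 (L = Add(2, -138) = -136)
Y = 4
Function('l')(E, Z) = Add(4, Mul(-1, Z))
Pow(Add(Function('l')(L, Function('U')(0)), Function('N')(w)), Rational(1, 2)) = Pow(Add(Add(4, Mul(-1, 0)), Mul(-1, -82)), Rational(1, 2)) = Pow(Add(Add(4, 0), 82), Rational(1, 2)) = Pow(Add(4, 82), Rational(1, 2)) = Pow(86, Rational(1, 2))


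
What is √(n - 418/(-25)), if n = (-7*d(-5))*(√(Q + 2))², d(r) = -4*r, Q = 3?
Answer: 3*I*√1898/5 ≈ 26.14*I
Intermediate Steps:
n = -700 (n = (-(-28)*(-5))*(√(3 + 2))² = (-7*20)*(√5)² = -140*5 = -700)
√(n - 418/(-25)) = √(-700 - 418/(-25)) = √(-700 - 418*(-1/25)) = √(-700 + 418/25) = √(-17082/25) = 3*I*√1898/5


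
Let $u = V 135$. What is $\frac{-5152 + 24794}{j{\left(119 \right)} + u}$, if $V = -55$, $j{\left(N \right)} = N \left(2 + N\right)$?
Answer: $\frac{9821}{3487} \approx 2.8165$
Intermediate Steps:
$u = -7425$ ($u = \left(-55\right) 135 = -7425$)
$\frac{-5152 + 24794}{j{\left(119 \right)} + u} = \frac{-5152 + 24794}{119 \left(2 + 119\right) - 7425} = \frac{19642}{119 \cdot 121 - 7425} = \frac{19642}{14399 - 7425} = \frac{19642}{6974} = 19642 \cdot \frac{1}{6974} = \frac{9821}{3487}$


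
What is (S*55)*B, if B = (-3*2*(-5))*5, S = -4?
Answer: -33000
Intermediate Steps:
B = 150 (B = -6*(-5)*5 = 30*5 = 150)
(S*55)*B = -4*55*150 = -220*150 = -33000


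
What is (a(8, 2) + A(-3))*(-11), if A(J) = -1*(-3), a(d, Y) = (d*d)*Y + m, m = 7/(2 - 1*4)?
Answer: -2805/2 ≈ -1402.5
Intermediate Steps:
m = -7/2 (m = 7/(2 - 4) = 7/(-2) = 7*(-1/2) = -7/2 ≈ -3.5000)
a(d, Y) = -7/2 + Y*d**2 (a(d, Y) = (d*d)*Y - 7/2 = d**2*Y - 7/2 = Y*d**2 - 7/2 = -7/2 + Y*d**2)
A(J) = 3
(a(8, 2) + A(-3))*(-11) = ((-7/2 + 2*8**2) + 3)*(-11) = ((-7/2 + 2*64) + 3)*(-11) = ((-7/2 + 128) + 3)*(-11) = (249/2 + 3)*(-11) = (255/2)*(-11) = -2805/2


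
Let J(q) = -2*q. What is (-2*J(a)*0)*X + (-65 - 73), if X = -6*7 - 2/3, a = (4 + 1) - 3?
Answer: -138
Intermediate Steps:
a = 2 (a = 5 - 3 = 2)
X = -128/3 (X = -42 - 2*⅓ = -42 - ⅔ = -128/3 ≈ -42.667)
(-2*J(a)*0)*X + (-65 - 73) = (-(-4)*2*0)*(-128/3) + (-65 - 73) = (-2*(-4)*0)*(-128/3) - 138 = (8*0)*(-128/3) - 138 = 0*(-128/3) - 138 = 0 - 138 = -138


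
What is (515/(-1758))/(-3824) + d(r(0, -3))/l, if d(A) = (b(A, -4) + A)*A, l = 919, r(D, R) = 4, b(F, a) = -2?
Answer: 54254021/6178062048 ≈ 0.0087817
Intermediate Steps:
d(A) = A*(-2 + A) (d(A) = (-2 + A)*A = A*(-2 + A))
(515/(-1758))/(-3824) + d(r(0, -3))/l = (515/(-1758))/(-3824) + (4*(-2 + 4))/919 = (515*(-1/1758))*(-1/3824) + (4*2)*(1/919) = -515/1758*(-1/3824) + 8*(1/919) = 515/6722592 + 8/919 = 54254021/6178062048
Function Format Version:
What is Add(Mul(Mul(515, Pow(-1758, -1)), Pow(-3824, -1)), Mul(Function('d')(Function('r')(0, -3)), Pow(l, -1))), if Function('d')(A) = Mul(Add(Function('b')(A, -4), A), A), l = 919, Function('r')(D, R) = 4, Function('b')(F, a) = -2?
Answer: Rational(54254021, 6178062048) ≈ 0.0087817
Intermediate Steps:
Function('d')(A) = Mul(A, Add(-2, A)) (Function('d')(A) = Mul(Add(-2, A), A) = Mul(A, Add(-2, A)))
Add(Mul(Mul(515, Pow(-1758, -1)), Pow(-3824, -1)), Mul(Function('d')(Function('r')(0, -3)), Pow(l, -1))) = Add(Mul(Mul(515, Pow(-1758, -1)), Pow(-3824, -1)), Mul(Mul(4, Add(-2, 4)), Pow(919, -1))) = Add(Mul(Mul(515, Rational(-1, 1758)), Rational(-1, 3824)), Mul(Mul(4, 2), Rational(1, 919))) = Add(Mul(Rational(-515, 1758), Rational(-1, 3824)), Mul(8, Rational(1, 919))) = Add(Rational(515, 6722592), Rational(8, 919)) = Rational(54254021, 6178062048)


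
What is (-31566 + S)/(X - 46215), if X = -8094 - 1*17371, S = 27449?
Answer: 4117/71680 ≈ 0.057436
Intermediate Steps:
X = -25465 (X = -8094 - 17371 = -25465)
(-31566 + S)/(X - 46215) = (-31566 + 27449)/(-25465 - 46215) = -4117/(-71680) = -4117*(-1/71680) = 4117/71680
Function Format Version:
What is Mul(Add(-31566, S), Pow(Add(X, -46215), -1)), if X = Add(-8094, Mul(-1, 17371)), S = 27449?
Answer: Rational(4117, 71680) ≈ 0.057436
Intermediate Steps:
X = -25465 (X = Add(-8094, -17371) = -25465)
Mul(Add(-31566, S), Pow(Add(X, -46215), -1)) = Mul(Add(-31566, 27449), Pow(Add(-25465, -46215), -1)) = Mul(-4117, Pow(-71680, -1)) = Mul(-4117, Rational(-1, 71680)) = Rational(4117, 71680)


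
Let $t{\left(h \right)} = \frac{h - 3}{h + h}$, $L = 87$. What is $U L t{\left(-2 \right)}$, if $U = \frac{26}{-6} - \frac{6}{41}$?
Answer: $- \frac{79895}{164} \approx -487.16$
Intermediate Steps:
$t{\left(h \right)} = \frac{-3 + h}{2 h}$
$U = - \frac{551}{123}$ ($U = 26 \left(- \frac{1}{6}\right) - \frac{6}{41} = - \frac{13}{3} - \frac{6}{41} = - \frac{551}{123} \approx -4.4797$)
$U L t{\left(-2 \right)} = \left(- \frac{551}{123}\right) 87 \frac{-3 - 2}{2 \left(-2\right)} = - \frac{15979 \cdot \frac{1}{2} \left(- \frac{1}{2}\right) \left(-5\right)}{41} = \left(- \frac{15979}{41}\right) \frac{5}{4} = - \frac{79895}{164}$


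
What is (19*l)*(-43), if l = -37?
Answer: 30229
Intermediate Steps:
(19*l)*(-43) = (19*(-37))*(-43) = -703*(-43) = 30229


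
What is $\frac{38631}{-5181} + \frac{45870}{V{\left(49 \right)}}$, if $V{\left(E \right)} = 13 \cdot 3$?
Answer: $\frac{26238429}{22451} \approx 1168.7$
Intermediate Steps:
$V{\left(E \right)} = 39$
$\frac{38631}{-5181} + \frac{45870}{V{\left(49 \right)}} = \frac{38631}{-5181} + \frac{45870}{39} = 38631 \left(- \frac{1}{5181}\right) + 45870 \cdot \frac{1}{39} = - \frac{12877}{1727} + \frac{15290}{13} = \frac{26238429}{22451}$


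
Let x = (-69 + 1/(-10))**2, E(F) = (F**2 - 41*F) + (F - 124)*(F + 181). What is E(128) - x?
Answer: 759719/100 ≈ 7597.2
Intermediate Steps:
E(F) = F**2 - 41*F + (-124 + F)*(181 + F) (E(F) = (F**2 - 41*F) + (-124 + F)*(181 + F) = F**2 - 41*F + (-124 + F)*(181 + F))
x = 477481/100 (x = (-69 - 1/10)**2 = (-691/10)**2 = 477481/100 ≈ 4774.8)
E(128) - x = (-22444 + 2*128**2 + 16*128) - 1*477481/100 = (-22444 + 2*16384 + 2048) - 477481/100 = (-22444 + 32768 + 2048) - 477481/100 = 12372 - 477481/100 = 759719/100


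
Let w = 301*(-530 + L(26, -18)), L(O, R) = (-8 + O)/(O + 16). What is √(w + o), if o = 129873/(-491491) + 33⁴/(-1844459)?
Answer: I*√130997396454513690984254675303/906534998369 ≈ 399.25*I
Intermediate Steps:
L(O, R) = (-8 + O)/(16 + O)
o = -822414921918/906534998369 (o = 129873*(-1/491491) + 1185921*(-1/1844459) = -129873/491491 - 1185921/1844459 = -822414921918/906534998369 ≈ -0.90721)
w = -159401 (w = 301*(-530 + (-8 + 26)/(16 + 26)) = 301*(-530 + 18/42) = 301*(-530 + (1/42)*18) = 301*(-530 + 3/7) = 301*(-3707/7) = -159401)
√(w + o) = √(-159401 - 822414921918/906534998369) = √(-144503407689938887/906534998369) = I*√130997396454513690984254675303/906534998369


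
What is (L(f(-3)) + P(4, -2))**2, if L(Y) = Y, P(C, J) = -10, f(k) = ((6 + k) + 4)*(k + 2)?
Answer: 289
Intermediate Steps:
f(k) = (2 + k)*(10 + k) (f(k) = (10 + k)*(2 + k) = (2 + k)*(10 + k))
(L(f(-3)) + P(4, -2))**2 = ((20 + (-3)**2 + 12*(-3)) - 10)**2 = ((20 + 9 - 36) - 10)**2 = (-7 - 10)**2 = (-17)**2 = 289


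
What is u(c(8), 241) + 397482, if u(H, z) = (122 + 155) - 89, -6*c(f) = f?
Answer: 397670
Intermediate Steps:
c(f) = -f/6
u(H, z) = 188 (u(H, z) = 277 - 89 = 188)
u(c(8), 241) + 397482 = 188 + 397482 = 397670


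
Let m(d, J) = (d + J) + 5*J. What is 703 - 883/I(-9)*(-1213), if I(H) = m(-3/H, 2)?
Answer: 3239248/37 ≈ 87547.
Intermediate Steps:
m(d, J) = d + 6*J (m(d, J) = (J + d) + 5*J = d + 6*J)
I(H) = 12 - 3/H (I(H) = -3/H + 6*2 = -3/H + 12 = 12 - 3/H)
703 - 883/I(-9)*(-1213) = 703 - 883/(12 - 3/(-9))*(-1213) = 703 - 883/(12 - 3*(-⅑))*(-1213) = 703 - 883/(12 + ⅓)*(-1213) = 703 - 883/37/3*(-1213) = 703 - 883*3/37*(-1213) = 703 - 2649/37*(-1213) = 703 + 3213237/37 = 3239248/37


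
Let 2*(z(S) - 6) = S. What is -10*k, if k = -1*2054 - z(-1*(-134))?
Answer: 21270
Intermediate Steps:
z(S) = 6 + S/2
k = -2127 (k = -1*2054 - (6 + (-1*(-134))/2) = -2054 - (6 + (½)*134) = -2054 - (6 + 67) = -2054 - 1*73 = -2054 - 73 = -2127)
-10*k = -10*(-2127) = 21270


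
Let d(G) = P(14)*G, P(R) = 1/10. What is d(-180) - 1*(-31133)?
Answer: 31115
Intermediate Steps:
P(R) = 1/10
d(G) = G/10
d(-180) - 1*(-31133) = (1/10)*(-180) - 1*(-31133) = -18 + 31133 = 31115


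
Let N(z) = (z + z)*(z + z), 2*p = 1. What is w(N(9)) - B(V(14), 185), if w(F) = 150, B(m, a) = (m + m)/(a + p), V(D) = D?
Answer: 7942/53 ≈ 149.85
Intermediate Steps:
p = ½ (p = (½)*1 = ½ ≈ 0.50000)
B(m, a) = 2*m/(½ + a) (B(m, a) = (m + m)/(a + ½) = (2*m)/(½ + a) = 2*m/(½ + a))
N(z) = 4*z² (N(z) = (2*z)*(2*z) = 4*z²)
w(N(9)) - B(V(14), 185) = 150 - 4*14/(1 + 2*185) = 150 - 4*14/(1 + 370) = 150 - 4*14/371 = 150 - 1*8/53 = 150 - 8/53 = 7942/53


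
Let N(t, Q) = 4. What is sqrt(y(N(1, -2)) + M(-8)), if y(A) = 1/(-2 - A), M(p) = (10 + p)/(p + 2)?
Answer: I*sqrt(2)/2 ≈ 0.70711*I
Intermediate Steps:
M(p) = (10 + p)/(2 + p)
sqrt(y(N(1, -2)) + M(-8)) = sqrt(-1/(2 + 4) + (10 - 8)/(2 - 8)) = sqrt(-1/6 + 2/(-6)) = sqrt(-1*1/6 - 1/6*2) = sqrt(-1/6 - 1/3) = sqrt(-1/2) = I*sqrt(2)/2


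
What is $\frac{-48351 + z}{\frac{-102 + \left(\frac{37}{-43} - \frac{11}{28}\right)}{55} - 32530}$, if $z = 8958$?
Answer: $\frac{2608604460}{2154260917} \approx 1.2109$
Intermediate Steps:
$\frac{-48351 + z}{\frac{-102 + \left(\frac{37}{-43} - \frac{11}{28}\right)}{55} - 32530} = \frac{-48351 + 8958}{\frac{-102 + \left(\frac{37}{-43} - \frac{11}{28}\right)}{55} - 32530} = - \frac{39393}{\left(-102 + \left(37 \left(- \frac{1}{43}\right) - \frac{11}{28}\right)\right) \frac{1}{55} - 32530} = - \frac{39393}{\left(-102 - \frac{1509}{1204}\right) \frac{1}{55} - 32530} = - \frac{39393}{\left(- \frac{124317}{1204}\right) \frac{1}{55} - 32530} = - \frac{39393}{- \frac{124317}{66220} - 32530} = - \frac{39393}{- \frac{2154260917}{66220}} = \left(-39393\right) \left(- \frac{66220}{2154260917}\right) = \frac{2608604460}{2154260917}$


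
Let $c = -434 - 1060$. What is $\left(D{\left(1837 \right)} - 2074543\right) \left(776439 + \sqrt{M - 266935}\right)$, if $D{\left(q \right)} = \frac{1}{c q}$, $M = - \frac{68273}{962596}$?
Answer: $- \frac{491187184321713405}{304942} - \frac{5693537623555 i \sqrt{61834912527784917}}{1320911772444} \approx -1.6108 \cdot 10^{12} - 1.0718 \cdot 10^{9} i$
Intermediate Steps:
$M = - \frac{68273}{962596}$ ($M = \left(-68273\right) \frac{1}{962596} = - \frac{68273}{962596} \approx -0.070926$)
$c = -1494$
$D{\left(q \right)} = - \frac{1}{1494 q}$ ($D{\left(q \right)} = \frac{1}{\left(-1494\right) q} = - \frac{1}{1494 q}$)
$\left(D{\left(1837 \right)} - 2074543\right) \left(776439 + \sqrt{M - 266935}\right) = \left(- \frac{1}{1494 \cdot 1837} - 2074543\right) \left(776439 + \sqrt{- \frac{68273}{962596} - 266935}\right) = \left(\left(- \frac{1}{1494}\right) \frac{1}{1837} - 2074543\right) \left(776439 + \sqrt{- \frac{256950631533}{962596}}\right) = \left(- \frac{1}{2744478} - 2074543\right) \left(776439 + \frac{i \sqrt{61834912527784917}}{481298}\right) = - \frac{5693537623555 \left(776439 + \frac{i \sqrt{61834912527784917}}{481298}\right)}{2744478} = - \frac{491187184321713405}{304942} - \frac{5693537623555 i \sqrt{61834912527784917}}{1320911772444}$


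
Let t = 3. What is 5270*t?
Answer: 15810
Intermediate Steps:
5270*t = 5270*3 = 15810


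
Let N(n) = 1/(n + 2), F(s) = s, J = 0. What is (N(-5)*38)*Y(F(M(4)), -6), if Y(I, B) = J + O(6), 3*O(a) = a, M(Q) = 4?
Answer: -76/3 ≈ -25.333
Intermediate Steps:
O(a) = a/3
N(n) = 1/(2 + n)
Y(I, B) = 2 (Y(I, B) = 0 + (⅓)*6 = 0 + 2 = 2)
(N(-5)*38)*Y(F(M(4)), -6) = (38/(2 - 5))*2 = (38/(-3))*2 = -⅓*38*2 = -38/3*2 = -76/3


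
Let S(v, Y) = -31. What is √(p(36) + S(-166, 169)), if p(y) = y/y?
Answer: I*√30 ≈ 5.4772*I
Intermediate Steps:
p(y) = 1
√(p(36) + S(-166, 169)) = √(1 - 31) = √(-30) = I*√30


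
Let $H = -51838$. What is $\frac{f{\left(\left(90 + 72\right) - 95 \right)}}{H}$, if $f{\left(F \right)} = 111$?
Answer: $- \frac{111}{51838} \approx -0.0021413$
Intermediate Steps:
$\frac{f{\left(\left(90 + 72\right) - 95 \right)}}{H} = \frac{111}{-51838} = 111 \left(- \frac{1}{51838}\right) = - \frac{111}{51838}$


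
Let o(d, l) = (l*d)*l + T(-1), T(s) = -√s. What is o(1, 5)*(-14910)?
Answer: -372750 + 14910*I ≈ -3.7275e+5 + 14910.0*I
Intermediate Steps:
o(d, l) = -I + d*l² (o(d, l) = (l*d)*l - √(-1) = (d*l)*l - I = d*l² - I = -I + d*l²)
o(1, 5)*(-14910) = (-I + 1*5²)*(-14910) = (-I + 1*25)*(-14910) = (-I + 25)*(-14910) = (25 - I)*(-14910) = -372750 + 14910*I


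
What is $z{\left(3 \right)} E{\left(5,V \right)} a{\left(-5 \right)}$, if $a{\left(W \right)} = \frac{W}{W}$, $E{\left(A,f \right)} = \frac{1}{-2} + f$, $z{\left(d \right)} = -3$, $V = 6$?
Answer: $- \frac{33}{2} \approx -16.5$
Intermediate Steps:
$E{\left(A,f \right)} = - \frac{1}{2} + f$
$a{\left(W \right)} = 1$
$z{\left(3 \right)} E{\left(5,V \right)} a{\left(-5 \right)} = - 3 \left(- \frac{1}{2} + 6\right) 1 = \left(-3\right) \frac{11}{2} \cdot 1 = \left(- \frac{33}{2}\right) 1 = - \frac{33}{2}$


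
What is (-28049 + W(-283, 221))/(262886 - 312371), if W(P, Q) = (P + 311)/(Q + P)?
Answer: 869533/1534035 ≈ 0.56683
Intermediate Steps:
W(P, Q) = (311 + P)/(P + Q)
(-28049 + W(-283, 221))/(262886 - 312371) = (-28049 + (311 - 283)/(-283 + 221))/(262886 - 312371) = (-28049 + 28/(-62))/(-49485) = (-28049 - 1/62*28)*(-1/49485) = (-28049 - 14/31)*(-1/49485) = -869533/31*(-1/49485) = 869533/1534035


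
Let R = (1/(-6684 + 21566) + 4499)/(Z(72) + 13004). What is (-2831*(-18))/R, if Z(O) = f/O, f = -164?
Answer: 518944551958/3523901 ≈ 1.4726e+5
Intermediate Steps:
Z(O) = -164/O
R = 602587071/1741424671 (R = (1/(-6684 + 21566) + 4499)/(-164/72 + 13004) = (1/14882 + 4499)/(-164*1/72 + 13004) = (1/14882 + 4499)/(-41/18 + 13004) = 66954119/(14882*(234031/18)) = (66954119/14882)*(18/234031) = 602587071/1741424671 ≈ 0.34603)
(-2831*(-18))/R = (-2831*(-18))/(602587071/1741424671) = 50958*(1741424671/602587071) = 518944551958/3523901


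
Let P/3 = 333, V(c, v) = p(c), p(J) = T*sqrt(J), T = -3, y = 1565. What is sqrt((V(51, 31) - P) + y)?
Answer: sqrt(566 - 3*sqrt(51)) ≈ 23.336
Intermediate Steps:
p(J) = -3*sqrt(J)
V(c, v) = -3*sqrt(c)
P = 999 (P = 3*333 = 999)
sqrt((V(51, 31) - P) + y) = sqrt((-3*sqrt(51) - 1*999) + 1565) = sqrt((-3*sqrt(51) - 999) + 1565) = sqrt((-999 - 3*sqrt(51)) + 1565) = sqrt(566 - 3*sqrt(51))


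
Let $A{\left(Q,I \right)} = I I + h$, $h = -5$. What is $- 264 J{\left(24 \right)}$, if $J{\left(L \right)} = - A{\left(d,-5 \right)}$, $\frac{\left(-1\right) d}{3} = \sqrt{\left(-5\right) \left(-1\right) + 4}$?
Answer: $5280$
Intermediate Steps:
$d = -9$ ($d = - 3 \sqrt{\left(-5\right) \left(-1\right) + 4} = - 3 \sqrt{5 + 4} = - 3 \sqrt{9} = \left(-3\right) 3 = -9$)
$A{\left(Q,I \right)} = -5 + I^{2}$ ($A{\left(Q,I \right)} = I I - 5 = I^{2} - 5 = -5 + I^{2}$)
$J{\left(L \right)} = -20$ ($J{\left(L \right)} = - (-5 + \left(-5\right)^{2}) = - (-5 + 25) = \left(-1\right) 20 = -20$)
$- 264 J{\left(24 \right)} = \left(-264\right) \left(-20\right) = 5280$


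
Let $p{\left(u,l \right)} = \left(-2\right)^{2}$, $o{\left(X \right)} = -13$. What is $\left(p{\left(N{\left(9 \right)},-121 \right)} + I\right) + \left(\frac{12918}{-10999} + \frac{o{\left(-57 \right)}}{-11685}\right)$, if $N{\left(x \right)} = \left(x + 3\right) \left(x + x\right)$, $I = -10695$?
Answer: $- \frac{1374193564508}{128523315} \approx -10692.0$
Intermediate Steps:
$N{\left(x \right)} = 2 x \left(3 + x\right)$ ($N{\left(x \right)} = \left(3 + x\right) 2 x = 2 x \left(3 + x\right)$)
$p{\left(u,l \right)} = 4$
$\left(p{\left(N{\left(9 \right)},-121 \right)} + I\right) + \left(\frac{12918}{-10999} + \frac{o{\left(-57 \right)}}{-11685}\right) = \left(4 - 10695\right) + \left(\frac{12918}{-10999} - \frac{13}{-11685}\right) = -10691 + \left(12918 \left(- \frac{1}{10999}\right) - - \frac{13}{11685}\right) = -10691 + \left(- \frac{12918}{10999} + \frac{13}{11685}\right) = -10691 - \frac{150803843}{128523315} = - \frac{1374193564508}{128523315}$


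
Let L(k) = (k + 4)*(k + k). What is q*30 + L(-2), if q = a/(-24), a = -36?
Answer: 37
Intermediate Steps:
q = 3/2 (q = -36/(-24) = -36*(-1/24) = 3/2 ≈ 1.5000)
L(k) = 2*k*(4 + k) (L(k) = (4 + k)*(2*k) = 2*k*(4 + k))
q*30 + L(-2) = (3/2)*30 + 2*(-2)*(4 - 2) = 45 + 2*(-2)*2 = 45 - 8 = 37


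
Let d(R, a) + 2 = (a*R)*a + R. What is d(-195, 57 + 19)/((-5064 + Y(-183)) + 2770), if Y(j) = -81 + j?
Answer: 1126517/2558 ≈ 440.39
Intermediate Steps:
d(R, a) = -2 + R + R*a² (d(R, a) = -2 + ((a*R)*a + R) = -2 + ((R*a)*a + R) = -2 + (R*a² + R) = -2 + (R + R*a²) = -2 + R + R*a²)
d(-195, 57 + 19)/((-5064 + Y(-183)) + 2770) = (-2 - 195 - 195*(57 + 19)²)/((-5064 + (-81 - 183)) + 2770) = (-2 - 195 - 195*76²)/((-5064 - 264) + 2770) = (-2 - 195 - 195*5776)/(-5328 + 2770) = (-2 - 195 - 1126320)/(-2558) = -1126517*(-1/2558) = 1126517/2558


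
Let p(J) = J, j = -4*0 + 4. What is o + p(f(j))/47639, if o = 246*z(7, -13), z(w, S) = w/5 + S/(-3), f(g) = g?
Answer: 335950248/238195 ≈ 1410.4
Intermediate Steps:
j = 4 (j = 0 + 4 = 4)
z(w, S) = -S/3 + w/5 (z(w, S) = w*(⅕) + S*(-⅓) = w/5 - S/3 = -S/3 + w/5)
o = 7052/5 (o = 246*(-⅓*(-13) + (⅕)*7) = 246*(13/3 + 7/5) = 246*(86/15) = 7052/5 ≈ 1410.4)
o + p(f(j))/47639 = 7052/5 + 4/47639 = 335950248/238195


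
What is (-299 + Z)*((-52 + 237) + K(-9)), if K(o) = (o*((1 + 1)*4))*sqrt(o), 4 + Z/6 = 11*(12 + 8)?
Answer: 184445 - 215352*I ≈ 1.8445e+5 - 2.1535e+5*I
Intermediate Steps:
Z = 1296 (Z = -24 + 6*(11*(12 + 8)) = -24 + 6*(11*20) = -24 + 6*220 = -24 + 1320 = 1296)
K(o) = 8*o**(3/2) (K(o) = (o*(2*4))*sqrt(o) = (o*8)*sqrt(o) = (8*o)*sqrt(o) = 8*o**(3/2))
(-299 + Z)*((-52 + 237) + K(-9)) = (-299 + 1296)*((-52 + 237) + 8*(-9)**(3/2)) = 997*(185 + 8*(-27*I)) = 997*(185 - 216*I) = 184445 - 215352*I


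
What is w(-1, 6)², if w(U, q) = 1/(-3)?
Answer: ⅑ ≈ 0.11111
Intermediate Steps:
w(U, q) = -⅓
w(-1, 6)² = (-⅓)² = ⅑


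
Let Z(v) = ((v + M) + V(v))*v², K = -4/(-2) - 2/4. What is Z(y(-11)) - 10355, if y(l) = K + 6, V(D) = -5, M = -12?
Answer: -87115/8 ≈ -10889.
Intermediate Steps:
K = 3/2 (K = -4*(-½) - 2*¼ = 2 - ½ = 3/2 ≈ 1.5000)
y(l) = 15/2 (y(l) = 3/2 + 6 = 15/2)
Z(v) = v²*(-17 + v) (Z(v) = ((v - 12) - 5)*v² = ((-12 + v) - 5)*v² = (-17 + v)*v² = v²*(-17 + v))
Z(y(-11)) - 10355 = (15/2)²*(-17 + 15/2) - 10355 = (225/4)*(-19/2) - 10355 = -4275/8 - 10355 = -87115/8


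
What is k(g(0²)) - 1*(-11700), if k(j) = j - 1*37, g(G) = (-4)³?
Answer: 11599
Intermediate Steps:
g(G) = -64
k(j) = -37 + j (k(j) = j - 37 = -37 + j)
k(g(0²)) - 1*(-11700) = (-37 - 64) - 1*(-11700) = -101 + 11700 = 11599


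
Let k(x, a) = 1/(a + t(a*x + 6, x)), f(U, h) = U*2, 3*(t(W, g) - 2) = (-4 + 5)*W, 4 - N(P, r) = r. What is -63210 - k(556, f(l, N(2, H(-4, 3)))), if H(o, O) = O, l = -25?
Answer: -1765960977/27938 ≈ -63210.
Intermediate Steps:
N(P, r) = 4 - r
t(W, g) = 2 + W/3 (t(W, g) = 2 + ((-4 + 5)*W)/3 = 2 + (1*W)/3 = 2 + W/3)
f(U, h) = 2*U
k(x, a) = 1/(4 + a + a*x/3) (k(x, a) = 1/(a + (2 + (a*x + 6)/3)) = 1/(a + (2 + (6 + a*x)/3)) = 1/(a + (2 + (2 + a*x/3))) = 1/(a + (4 + a*x/3)) = 1/(4 + a + a*x/3))
-63210 - k(556, f(l, N(2, H(-4, 3)))) = -63210 - 3/(12 + 3*(2*(-25)) + (2*(-25))*556) = -63210 - 3/(12 + 3*(-50) - 50*556) = -63210 - 3/(12 - 150 - 27800) = -63210 - 3/(-27938) = -63210 - 3*(-1)/27938 = -63210 - 1*(-3/27938) = -63210 + 3/27938 = -1765960977/27938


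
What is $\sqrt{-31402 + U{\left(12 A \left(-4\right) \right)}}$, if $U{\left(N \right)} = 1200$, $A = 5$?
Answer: $i \sqrt{30202} \approx 173.79 i$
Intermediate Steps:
$\sqrt{-31402 + U{\left(12 A \left(-4\right) \right)}} = \sqrt{-31402 + 1200} = \sqrt{-30202} = i \sqrt{30202}$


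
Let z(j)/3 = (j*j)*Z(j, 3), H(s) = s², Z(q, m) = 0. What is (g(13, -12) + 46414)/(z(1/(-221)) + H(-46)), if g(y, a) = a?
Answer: 23201/1058 ≈ 21.929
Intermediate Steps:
z(j) = 0 (z(j) = 3*((j*j)*0) = 3*(j²*0) = 3*0 = 0)
(g(13, -12) + 46414)/(z(1/(-221)) + H(-46)) = (-12 + 46414)/(0 + (-46)²) = 46402/(0 + 2116) = 46402/2116 = 46402*(1/2116) = 23201/1058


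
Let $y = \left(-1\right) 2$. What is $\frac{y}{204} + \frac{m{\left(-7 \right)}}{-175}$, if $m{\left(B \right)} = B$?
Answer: $\frac{77}{2550} \approx 0.030196$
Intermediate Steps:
$y = -2$
$\frac{y}{204} + \frac{m{\left(-7 \right)}}{-175} = - \frac{2}{204} - \frac{7}{-175} = \left(-2\right) \frac{1}{204} - - \frac{1}{25} = - \frac{1}{102} + \frac{1}{25} = \frac{77}{2550}$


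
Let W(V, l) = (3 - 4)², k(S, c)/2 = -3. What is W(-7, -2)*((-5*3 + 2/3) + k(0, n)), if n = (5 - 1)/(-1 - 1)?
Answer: -61/3 ≈ -20.333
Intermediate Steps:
n = -2 (n = 4/(-2) = 4*(-½) = -2)
k(S, c) = -6 (k(S, c) = 2*(-3) = -6)
W(V, l) = 1 (W(V, l) = (-1)² = 1)
W(-7, -2)*((-5*3 + 2/3) + k(0, n)) = 1*((-5*3 + 2/3) - 6) = 1*((-15 + 2*(⅓)) - 6) = 1*((-15 + ⅔) - 6) = 1*(-43/3 - 6) = 1*(-61/3) = -61/3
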